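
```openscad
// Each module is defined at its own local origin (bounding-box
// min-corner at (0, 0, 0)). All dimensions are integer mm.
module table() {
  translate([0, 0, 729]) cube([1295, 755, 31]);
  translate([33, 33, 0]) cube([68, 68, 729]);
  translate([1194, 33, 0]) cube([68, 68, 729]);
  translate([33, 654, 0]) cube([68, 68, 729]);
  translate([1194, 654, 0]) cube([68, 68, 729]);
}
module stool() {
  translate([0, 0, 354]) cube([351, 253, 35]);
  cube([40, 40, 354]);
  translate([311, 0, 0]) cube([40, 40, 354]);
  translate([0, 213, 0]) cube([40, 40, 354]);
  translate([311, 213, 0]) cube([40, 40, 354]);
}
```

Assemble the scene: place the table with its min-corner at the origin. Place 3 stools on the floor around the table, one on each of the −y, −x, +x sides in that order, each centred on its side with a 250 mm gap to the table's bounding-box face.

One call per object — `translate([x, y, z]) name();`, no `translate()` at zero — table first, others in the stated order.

table();
translate([472, -503, 0]) stool();
translate([-601, 251, 0]) stool();
translate([1545, 251, 0]) stool();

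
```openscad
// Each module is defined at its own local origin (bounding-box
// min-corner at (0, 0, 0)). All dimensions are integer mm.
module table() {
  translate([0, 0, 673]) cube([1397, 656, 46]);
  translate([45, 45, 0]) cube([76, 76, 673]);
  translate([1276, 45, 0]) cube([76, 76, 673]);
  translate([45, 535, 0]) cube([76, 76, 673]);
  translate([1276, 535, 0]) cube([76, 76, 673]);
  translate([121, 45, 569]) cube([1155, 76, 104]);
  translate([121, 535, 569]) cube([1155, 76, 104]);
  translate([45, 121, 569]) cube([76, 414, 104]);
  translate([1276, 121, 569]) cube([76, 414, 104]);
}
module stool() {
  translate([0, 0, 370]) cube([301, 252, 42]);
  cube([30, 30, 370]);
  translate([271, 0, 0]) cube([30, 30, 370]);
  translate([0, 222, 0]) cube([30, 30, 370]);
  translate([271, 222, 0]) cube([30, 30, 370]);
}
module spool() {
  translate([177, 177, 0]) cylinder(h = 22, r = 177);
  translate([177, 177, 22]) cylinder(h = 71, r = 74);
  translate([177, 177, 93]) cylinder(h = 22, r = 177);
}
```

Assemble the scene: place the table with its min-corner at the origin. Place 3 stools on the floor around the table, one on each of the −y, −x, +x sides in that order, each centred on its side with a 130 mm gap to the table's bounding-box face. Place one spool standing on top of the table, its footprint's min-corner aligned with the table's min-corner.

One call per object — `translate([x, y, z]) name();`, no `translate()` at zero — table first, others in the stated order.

table();
translate([548, -382, 0]) stool();
translate([-431, 202, 0]) stool();
translate([1527, 202, 0]) stool();
translate([0, 0, 719]) spool();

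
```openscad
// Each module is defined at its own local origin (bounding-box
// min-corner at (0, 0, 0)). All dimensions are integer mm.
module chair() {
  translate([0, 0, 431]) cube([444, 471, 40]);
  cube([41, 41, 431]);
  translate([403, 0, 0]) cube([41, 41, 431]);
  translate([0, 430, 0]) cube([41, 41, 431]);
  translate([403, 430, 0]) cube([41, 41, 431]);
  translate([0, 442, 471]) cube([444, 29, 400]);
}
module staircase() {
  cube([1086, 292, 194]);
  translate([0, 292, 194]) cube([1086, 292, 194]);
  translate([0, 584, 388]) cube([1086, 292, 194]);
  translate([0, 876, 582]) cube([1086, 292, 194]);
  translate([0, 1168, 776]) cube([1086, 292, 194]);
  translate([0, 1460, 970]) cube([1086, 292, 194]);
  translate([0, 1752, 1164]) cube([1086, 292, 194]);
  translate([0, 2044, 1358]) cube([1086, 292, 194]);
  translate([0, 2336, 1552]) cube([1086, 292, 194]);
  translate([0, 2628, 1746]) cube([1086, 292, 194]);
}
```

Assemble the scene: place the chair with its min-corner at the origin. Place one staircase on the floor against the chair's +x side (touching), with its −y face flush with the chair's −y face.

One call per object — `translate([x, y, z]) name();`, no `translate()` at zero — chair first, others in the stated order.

chair();
translate([444, 0, 0]) staircase();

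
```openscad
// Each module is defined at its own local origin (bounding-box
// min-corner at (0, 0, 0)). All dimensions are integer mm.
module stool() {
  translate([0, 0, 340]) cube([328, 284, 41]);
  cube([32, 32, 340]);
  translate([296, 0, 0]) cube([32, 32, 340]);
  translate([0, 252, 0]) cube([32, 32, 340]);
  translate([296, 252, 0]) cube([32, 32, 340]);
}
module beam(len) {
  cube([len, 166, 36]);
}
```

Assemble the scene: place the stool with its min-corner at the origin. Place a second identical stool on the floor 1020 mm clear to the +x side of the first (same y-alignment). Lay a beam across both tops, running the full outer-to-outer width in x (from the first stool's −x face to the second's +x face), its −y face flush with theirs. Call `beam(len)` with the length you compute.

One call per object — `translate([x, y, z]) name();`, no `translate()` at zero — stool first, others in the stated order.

stool();
translate([1348, 0, 0]) stool();
translate([0, 0, 381]) beam(1676);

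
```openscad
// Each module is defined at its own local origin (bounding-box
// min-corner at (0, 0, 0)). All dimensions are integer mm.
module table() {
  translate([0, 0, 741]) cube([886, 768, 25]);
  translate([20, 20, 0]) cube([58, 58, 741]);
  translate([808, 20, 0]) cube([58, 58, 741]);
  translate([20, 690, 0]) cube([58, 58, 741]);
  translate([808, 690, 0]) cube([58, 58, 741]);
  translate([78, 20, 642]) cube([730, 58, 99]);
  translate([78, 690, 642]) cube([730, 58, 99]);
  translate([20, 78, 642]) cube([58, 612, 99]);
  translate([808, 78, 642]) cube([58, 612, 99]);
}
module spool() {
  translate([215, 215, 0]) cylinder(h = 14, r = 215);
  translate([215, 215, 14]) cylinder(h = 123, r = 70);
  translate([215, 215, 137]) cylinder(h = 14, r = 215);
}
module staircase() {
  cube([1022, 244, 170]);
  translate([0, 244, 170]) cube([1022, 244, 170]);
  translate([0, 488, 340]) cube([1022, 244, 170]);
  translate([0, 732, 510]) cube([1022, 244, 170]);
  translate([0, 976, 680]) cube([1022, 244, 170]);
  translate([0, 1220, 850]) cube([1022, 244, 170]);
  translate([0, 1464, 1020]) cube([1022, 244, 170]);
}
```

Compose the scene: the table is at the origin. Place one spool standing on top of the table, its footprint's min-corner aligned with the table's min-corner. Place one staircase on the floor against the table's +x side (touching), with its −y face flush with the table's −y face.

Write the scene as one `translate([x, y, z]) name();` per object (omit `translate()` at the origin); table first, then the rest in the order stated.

table();
translate([0, 0, 766]) spool();
translate([886, 0, 0]) staircase();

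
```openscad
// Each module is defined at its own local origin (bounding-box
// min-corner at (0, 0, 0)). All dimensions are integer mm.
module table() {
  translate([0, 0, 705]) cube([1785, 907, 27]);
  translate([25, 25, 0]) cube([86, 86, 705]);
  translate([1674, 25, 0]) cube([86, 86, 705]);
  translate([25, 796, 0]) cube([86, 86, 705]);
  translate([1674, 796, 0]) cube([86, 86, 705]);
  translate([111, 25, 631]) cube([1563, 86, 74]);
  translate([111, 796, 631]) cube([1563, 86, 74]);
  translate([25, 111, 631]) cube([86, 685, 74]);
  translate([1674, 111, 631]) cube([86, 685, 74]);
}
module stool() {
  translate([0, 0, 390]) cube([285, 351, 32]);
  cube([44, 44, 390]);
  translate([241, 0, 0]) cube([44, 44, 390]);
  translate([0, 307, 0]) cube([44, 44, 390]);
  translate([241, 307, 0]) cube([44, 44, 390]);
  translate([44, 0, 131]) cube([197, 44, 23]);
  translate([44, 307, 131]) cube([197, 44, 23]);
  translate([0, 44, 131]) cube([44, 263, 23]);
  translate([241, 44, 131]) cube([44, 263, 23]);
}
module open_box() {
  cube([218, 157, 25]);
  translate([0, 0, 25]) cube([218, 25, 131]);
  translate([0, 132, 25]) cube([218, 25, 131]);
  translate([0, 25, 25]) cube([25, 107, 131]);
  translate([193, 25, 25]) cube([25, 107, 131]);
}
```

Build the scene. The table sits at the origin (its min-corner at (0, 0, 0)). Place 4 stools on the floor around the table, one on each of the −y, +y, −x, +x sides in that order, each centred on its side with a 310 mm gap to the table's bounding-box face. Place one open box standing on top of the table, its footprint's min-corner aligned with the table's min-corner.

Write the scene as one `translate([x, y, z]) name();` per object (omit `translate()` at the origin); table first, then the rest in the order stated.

table();
translate([750, -661, 0]) stool();
translate([750, 1217, 0]) stool();
translate([-595, 278, 0]) stool();
translate([2095, 278, 0]) stool();
translate([0, 0, 732]) open_box();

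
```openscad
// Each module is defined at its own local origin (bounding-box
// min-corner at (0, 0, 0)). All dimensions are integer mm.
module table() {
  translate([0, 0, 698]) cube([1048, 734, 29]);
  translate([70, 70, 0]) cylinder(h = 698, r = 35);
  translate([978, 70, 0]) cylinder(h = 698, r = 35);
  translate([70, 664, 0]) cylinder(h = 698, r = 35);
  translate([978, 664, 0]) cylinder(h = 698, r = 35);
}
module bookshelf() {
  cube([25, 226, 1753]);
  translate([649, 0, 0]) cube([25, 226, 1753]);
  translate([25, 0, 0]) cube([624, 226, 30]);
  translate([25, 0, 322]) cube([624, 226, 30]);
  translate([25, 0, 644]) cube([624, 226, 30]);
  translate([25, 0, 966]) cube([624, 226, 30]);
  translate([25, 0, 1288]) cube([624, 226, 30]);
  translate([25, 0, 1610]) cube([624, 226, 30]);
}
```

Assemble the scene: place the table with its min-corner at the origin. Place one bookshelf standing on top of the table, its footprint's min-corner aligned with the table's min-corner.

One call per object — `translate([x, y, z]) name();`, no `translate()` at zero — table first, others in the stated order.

table();
translate([0, 0, 727]) bookshelf();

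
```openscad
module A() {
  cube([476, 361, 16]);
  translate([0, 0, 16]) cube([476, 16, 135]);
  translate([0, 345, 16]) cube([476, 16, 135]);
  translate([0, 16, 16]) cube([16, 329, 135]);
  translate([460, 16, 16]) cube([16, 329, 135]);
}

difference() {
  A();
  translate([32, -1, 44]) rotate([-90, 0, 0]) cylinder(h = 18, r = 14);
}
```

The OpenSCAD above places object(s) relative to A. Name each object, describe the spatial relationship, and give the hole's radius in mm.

A is an open box. The open box has a circular hole through its front wall. The hole's radius is 14 mm.

The subtracted cylinder has r = 14 mm.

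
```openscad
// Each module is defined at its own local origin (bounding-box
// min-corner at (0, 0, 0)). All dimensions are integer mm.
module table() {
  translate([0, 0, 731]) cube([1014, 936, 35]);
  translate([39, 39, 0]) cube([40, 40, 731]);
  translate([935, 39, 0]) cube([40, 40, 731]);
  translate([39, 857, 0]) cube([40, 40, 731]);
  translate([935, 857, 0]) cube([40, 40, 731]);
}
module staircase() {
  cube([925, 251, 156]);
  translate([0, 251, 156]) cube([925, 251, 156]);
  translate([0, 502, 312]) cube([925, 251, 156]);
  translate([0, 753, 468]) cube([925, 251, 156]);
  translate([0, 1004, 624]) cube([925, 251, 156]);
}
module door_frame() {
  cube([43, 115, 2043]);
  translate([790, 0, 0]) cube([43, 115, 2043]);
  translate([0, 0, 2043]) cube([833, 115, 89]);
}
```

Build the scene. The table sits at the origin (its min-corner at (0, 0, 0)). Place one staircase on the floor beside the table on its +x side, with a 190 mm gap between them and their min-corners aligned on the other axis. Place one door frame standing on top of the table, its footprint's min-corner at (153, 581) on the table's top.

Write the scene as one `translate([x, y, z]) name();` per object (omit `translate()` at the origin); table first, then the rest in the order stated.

table();
translate([1204, 0, 0]) staircase();
translate([153, 581, 766]) door_frame();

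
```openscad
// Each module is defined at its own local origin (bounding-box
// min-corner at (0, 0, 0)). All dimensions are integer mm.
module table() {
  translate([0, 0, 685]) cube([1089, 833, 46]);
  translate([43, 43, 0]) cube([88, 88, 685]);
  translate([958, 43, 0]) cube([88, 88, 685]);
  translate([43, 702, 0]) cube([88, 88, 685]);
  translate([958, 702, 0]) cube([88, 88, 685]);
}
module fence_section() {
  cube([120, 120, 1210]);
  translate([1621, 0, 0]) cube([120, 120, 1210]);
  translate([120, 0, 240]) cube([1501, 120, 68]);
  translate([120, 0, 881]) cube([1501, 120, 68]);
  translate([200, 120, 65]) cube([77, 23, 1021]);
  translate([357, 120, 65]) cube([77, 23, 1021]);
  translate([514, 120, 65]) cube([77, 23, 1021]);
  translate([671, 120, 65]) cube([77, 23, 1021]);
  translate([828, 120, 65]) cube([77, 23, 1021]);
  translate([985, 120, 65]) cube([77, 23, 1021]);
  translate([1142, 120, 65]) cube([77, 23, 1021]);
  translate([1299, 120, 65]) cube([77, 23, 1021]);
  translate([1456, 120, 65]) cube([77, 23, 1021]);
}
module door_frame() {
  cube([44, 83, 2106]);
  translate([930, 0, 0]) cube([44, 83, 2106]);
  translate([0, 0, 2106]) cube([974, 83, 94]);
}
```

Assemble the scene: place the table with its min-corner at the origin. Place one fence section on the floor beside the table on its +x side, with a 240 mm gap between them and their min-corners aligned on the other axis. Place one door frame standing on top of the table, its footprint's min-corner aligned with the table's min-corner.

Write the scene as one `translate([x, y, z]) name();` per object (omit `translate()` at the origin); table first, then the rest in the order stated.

table();
translate([1329, 0, 0]) fence_section();
translate([0, 0, 731]) door_frame();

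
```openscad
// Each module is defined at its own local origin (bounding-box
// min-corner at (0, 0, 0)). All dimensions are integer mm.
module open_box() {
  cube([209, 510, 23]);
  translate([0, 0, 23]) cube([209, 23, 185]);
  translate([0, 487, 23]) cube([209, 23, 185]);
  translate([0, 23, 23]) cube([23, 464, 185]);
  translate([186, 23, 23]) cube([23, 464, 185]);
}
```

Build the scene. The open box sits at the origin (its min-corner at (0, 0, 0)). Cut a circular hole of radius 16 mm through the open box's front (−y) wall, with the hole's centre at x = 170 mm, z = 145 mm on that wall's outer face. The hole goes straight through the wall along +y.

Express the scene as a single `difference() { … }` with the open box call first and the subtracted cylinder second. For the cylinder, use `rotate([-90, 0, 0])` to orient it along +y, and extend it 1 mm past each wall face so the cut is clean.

difference() {
  open_box();
  translate([170, -1, 145]) rotate([-90, 0, 0]) cylinder(h = 25, r = 16);
}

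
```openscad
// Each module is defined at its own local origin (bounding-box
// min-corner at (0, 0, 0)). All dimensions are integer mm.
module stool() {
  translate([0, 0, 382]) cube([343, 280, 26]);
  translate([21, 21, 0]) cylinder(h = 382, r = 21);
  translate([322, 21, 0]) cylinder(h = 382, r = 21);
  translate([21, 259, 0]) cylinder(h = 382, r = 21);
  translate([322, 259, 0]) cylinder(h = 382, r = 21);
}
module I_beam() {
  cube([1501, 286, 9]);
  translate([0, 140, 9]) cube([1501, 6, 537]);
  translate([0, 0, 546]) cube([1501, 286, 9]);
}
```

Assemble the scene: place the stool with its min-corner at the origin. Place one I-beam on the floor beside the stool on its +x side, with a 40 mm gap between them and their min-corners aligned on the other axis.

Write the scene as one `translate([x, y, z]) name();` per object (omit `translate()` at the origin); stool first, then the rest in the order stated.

stool();
translate([383, 0, 0]) I_beam();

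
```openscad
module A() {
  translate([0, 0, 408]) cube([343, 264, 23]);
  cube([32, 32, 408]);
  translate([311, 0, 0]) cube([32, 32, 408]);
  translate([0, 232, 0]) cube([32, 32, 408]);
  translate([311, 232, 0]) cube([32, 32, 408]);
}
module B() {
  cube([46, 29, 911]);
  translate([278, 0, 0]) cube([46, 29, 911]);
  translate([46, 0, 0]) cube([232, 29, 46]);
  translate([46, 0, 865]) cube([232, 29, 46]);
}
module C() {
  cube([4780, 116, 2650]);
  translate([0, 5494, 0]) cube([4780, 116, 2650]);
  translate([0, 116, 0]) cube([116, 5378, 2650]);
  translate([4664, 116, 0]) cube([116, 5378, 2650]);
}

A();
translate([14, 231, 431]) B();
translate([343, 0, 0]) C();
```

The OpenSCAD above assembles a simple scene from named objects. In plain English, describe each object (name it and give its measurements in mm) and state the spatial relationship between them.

A is a four-legged stool. The seat is 343×264 mm, 23 mm thick, top at z = 431 mm. It stands on four square legs, each 32×32 mm in cross-section, from z = 0 to the seat underside, each flush with a corner of the seat.

B is a rectangular picture frame lying in the x–z plane (depth along y). The opening is 232 mm wide (x) by 819 mm tall (z), surrounded by a border 46 mm wide on all four sides. The frame is 29 mm deep and is made of two full-height vertical stiles with two horizontal rails fitted between them.

C is a box-shaped house frame (walls only): outside footprint 4780×5610 mm, wall height 2650 mm, wall thickness 116 mm. The two y-facing walls run the full x-width; the two x-facing walls fit between the inner faces of the y-facing walls.

The picture frame is on top of the stool. The house frame is against the stool's +x side, with their −y faces flush.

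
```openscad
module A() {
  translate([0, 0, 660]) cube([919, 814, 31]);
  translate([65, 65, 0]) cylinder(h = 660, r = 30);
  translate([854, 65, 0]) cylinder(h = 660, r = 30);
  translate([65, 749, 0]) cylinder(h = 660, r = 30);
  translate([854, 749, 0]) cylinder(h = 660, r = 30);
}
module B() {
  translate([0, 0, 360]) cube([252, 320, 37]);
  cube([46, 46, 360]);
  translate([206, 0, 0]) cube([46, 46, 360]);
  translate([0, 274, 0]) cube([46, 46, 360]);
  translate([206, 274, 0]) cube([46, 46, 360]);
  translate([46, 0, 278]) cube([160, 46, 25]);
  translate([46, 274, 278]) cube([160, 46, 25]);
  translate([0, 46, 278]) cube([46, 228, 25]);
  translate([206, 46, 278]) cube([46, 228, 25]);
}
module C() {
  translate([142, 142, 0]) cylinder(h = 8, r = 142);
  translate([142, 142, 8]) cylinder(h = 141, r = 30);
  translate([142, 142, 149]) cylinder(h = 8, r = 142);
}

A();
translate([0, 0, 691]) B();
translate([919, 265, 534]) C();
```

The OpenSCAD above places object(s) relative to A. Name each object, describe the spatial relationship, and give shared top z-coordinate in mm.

A is a table. B is a stool. C is a spool. The stool is on top of the table. The spool is beside the table with their tops flush at z = 691. The shared top z-coordinate is 691 mm.

Both tops at z = 691 mm.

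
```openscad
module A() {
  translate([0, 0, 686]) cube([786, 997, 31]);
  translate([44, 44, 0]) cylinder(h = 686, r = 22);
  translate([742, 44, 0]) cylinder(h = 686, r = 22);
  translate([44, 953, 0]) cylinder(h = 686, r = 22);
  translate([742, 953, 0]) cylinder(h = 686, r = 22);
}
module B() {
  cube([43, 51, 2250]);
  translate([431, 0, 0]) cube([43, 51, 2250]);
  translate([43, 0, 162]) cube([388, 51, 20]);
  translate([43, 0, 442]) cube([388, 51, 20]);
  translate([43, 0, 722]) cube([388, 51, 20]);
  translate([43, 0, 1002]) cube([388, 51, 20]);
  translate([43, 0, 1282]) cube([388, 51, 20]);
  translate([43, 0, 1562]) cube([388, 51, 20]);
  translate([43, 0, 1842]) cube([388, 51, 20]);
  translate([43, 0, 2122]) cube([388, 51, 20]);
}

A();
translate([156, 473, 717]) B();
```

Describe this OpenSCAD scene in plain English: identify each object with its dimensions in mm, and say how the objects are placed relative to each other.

A is a table: top 786 mm (x) × 997 mm (y), 31 mm thick, upper face at z = 717 mm, on four round legs of 44 mm diameter, each leg's bounding box inset 22 mm from the nearest pair of top edges, running from z = 0 to the bottom of the top.

B is a wooden ladder with two side rails of 43×51 mm section and 2250 mm height, set 474 mm apart overall. Between them run 8 rectangular rungs (51 mm deep, 20 mm thick), front faces flush with the rails' −y face. The bottom of the first rung is 162 mm above the floor and each subsequent rung is 280 mm higher than the one below.

The ladder is on top of the table, centred.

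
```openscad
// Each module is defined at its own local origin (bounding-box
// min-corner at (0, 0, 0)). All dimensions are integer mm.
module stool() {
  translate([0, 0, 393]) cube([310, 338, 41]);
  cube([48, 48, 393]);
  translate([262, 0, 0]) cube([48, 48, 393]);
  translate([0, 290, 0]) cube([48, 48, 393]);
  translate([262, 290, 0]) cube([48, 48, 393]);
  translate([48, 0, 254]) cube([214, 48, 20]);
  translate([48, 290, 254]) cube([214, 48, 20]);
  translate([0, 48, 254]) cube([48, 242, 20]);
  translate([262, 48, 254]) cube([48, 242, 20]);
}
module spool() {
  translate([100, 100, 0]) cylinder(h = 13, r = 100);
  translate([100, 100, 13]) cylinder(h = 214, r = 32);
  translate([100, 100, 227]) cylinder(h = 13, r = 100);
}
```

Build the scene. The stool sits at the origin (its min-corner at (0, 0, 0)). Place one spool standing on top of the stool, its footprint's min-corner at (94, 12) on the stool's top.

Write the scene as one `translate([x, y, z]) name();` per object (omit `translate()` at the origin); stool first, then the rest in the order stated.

stool();
translate([94, 12, 434]) spool();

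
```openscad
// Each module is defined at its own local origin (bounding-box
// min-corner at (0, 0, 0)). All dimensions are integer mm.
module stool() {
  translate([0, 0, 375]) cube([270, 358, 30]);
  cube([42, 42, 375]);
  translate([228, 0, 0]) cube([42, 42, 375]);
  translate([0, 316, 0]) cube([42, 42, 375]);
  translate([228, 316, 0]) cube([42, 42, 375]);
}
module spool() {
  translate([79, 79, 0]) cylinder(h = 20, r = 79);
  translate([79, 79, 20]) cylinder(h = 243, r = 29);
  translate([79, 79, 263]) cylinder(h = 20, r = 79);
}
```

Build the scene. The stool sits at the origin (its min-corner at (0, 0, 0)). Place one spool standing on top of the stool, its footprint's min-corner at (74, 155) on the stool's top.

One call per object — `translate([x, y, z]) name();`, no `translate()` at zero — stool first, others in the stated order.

stool();
translate([74, 155, 405]) spool();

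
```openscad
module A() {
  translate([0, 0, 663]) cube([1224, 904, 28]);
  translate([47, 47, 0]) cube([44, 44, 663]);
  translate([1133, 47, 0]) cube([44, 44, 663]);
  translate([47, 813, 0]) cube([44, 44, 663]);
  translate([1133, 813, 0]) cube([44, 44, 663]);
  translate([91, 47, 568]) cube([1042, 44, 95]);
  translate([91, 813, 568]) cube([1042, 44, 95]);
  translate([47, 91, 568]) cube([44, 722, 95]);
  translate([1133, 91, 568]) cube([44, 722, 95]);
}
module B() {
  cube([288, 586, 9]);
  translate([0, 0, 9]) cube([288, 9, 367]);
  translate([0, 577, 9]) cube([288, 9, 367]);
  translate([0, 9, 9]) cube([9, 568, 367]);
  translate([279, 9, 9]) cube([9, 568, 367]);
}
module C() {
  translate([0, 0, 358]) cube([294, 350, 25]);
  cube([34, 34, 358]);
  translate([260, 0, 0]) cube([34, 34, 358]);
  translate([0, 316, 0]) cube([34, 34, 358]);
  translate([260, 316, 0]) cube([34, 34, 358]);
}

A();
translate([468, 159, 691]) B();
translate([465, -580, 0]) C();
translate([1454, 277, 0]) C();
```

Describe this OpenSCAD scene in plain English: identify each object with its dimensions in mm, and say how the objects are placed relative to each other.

A is a rectangular dining table. The top is 1224×904×28 mm with its upper surface at z = 691 mm. It stands on four 44×44 mm square legs, each inset 47 mm from the nearest pair of top edges, running from the floor to the underside of the top. Four apron rails, 44 mm thick and 95 mm tall, run between adjacent legs with their top edges flush with the underside of the top and their outer faces flush with the legs' outer faces.

B is an open-topped rectangular box: outside dimensions 288×586×376 mm, with a uniform wall and base thickness of 9 mm. The base is a full 288×586 slab on the floor; four walls sit on top of the base. The front and back walls (the −y and +y sides) span the full width; the two side walls fit between them.

C is a four-legged stool. The seat is 294×350 mm, 25 mm thick, top at z = 383 mm. It stands on four square legs, each 34×34 mm in cross-section, from z = 0 to the seat underside, each flush with a corner of the seat.

The open box is on top of the table, centred. Two stools sit around the table at the −y, +x sides.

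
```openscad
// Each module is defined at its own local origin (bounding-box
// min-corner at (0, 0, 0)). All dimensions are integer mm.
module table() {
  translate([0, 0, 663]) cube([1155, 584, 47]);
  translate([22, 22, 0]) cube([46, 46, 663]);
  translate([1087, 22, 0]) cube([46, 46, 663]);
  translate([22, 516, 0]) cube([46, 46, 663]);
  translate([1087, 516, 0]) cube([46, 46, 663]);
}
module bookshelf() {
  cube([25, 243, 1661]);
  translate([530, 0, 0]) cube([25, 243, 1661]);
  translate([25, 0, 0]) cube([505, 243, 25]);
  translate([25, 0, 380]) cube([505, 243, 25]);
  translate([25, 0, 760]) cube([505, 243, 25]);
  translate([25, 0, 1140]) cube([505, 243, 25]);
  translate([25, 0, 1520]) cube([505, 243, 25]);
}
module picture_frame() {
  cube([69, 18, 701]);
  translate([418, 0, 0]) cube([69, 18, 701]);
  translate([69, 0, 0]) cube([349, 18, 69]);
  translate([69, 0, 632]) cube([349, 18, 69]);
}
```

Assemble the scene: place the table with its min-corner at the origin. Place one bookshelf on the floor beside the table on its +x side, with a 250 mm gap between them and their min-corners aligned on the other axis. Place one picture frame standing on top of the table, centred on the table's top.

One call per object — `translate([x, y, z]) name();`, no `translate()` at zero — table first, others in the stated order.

table();
translate([1405, 0, 0]) bookshelf();
translate([334, 283, 710]) picture_frame();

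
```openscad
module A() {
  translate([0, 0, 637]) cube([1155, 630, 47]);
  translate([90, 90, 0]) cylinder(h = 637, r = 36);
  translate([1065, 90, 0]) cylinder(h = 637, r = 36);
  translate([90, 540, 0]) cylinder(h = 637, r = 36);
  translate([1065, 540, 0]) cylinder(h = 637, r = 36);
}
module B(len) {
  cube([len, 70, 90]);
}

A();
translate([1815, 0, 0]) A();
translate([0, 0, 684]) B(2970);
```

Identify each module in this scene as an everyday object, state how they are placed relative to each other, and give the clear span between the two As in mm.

Second table starts at x = 1815; first ends at x = 1155; clear span = 1815 − 1155 = 660 mm.

A is a table. B is a beam. A beam spans the tops of two tables. The clear span between the two tables is 660 mm.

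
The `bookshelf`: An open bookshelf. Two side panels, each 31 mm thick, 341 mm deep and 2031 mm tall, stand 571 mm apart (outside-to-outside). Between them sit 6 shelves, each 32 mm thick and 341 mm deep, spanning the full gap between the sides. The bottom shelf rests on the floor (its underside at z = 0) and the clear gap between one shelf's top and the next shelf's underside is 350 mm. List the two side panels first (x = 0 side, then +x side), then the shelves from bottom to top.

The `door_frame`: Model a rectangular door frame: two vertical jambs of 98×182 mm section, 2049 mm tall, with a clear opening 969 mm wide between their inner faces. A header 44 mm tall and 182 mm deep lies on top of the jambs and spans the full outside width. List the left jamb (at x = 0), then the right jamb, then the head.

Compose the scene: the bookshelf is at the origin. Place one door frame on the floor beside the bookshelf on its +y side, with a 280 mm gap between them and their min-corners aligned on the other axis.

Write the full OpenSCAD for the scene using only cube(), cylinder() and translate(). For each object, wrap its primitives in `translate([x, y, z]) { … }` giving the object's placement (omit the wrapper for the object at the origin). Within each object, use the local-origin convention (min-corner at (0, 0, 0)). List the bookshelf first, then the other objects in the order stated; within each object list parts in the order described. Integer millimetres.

cube([31, 341, 2031]);
translate([540, 0, 0]) cube([31, 341, 2031]);
translate([31, 0, 0]) cube([509, 341, 32]);
translate([31, 0, 382]) cube([509, 341, 32]);
translate([31, 0, 764]) cube([509, 341, 32]);
translate([31, 0, 1146]) cube([509, 341, 32]);
translate([31, 0, 1528]) cube([509, 341, 32]);
translate([31, 0, 1910]) cube([509, 341, 32]);
translate([0, 621, 0]) {
  cube([98, 182, 2049]);
  translate([1067, 0, 0]) cube([98, 182, 2049]);
  translate([0, 0, 2049]) cube([1165, 182, 44]);
}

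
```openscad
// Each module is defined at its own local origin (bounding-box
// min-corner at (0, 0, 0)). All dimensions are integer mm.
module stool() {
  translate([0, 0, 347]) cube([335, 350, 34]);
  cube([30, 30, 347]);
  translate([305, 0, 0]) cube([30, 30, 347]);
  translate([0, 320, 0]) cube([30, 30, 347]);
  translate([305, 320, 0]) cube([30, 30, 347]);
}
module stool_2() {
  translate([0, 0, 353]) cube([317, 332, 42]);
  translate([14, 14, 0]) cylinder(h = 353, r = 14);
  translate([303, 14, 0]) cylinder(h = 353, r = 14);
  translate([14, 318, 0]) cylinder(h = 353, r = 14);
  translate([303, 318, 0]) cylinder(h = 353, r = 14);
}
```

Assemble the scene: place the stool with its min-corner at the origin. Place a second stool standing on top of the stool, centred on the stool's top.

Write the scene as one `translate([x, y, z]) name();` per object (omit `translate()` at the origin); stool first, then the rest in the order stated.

stool();
translate([9, 9, 381]) stool_2();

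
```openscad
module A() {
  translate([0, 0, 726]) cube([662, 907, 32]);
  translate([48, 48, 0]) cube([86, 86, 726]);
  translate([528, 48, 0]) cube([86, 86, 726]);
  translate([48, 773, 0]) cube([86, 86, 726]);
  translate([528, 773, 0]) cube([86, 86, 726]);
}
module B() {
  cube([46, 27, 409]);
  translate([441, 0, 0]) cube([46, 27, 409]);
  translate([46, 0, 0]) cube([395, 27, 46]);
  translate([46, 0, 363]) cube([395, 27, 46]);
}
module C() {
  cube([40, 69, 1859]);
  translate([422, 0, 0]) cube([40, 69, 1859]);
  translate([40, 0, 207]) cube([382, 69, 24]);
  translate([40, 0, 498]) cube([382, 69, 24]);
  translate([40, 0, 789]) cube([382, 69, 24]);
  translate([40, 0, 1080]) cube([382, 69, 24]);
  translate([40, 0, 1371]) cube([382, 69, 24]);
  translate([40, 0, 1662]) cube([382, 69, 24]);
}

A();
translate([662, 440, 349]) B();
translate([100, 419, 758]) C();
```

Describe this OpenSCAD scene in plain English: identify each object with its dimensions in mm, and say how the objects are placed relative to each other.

A is a table with a 662×907 mm rectangular top, 32 mm thick, top surface at z = 758 mm, supported by four 86×86 mm square legs, each inset 48 mm from the nearest pair of top edges, running from the floor.

B is a rectangular picture frame lying in the x–z plane (depth along y). The opening is 395 mm wide (x) by 317 mm tall (z), surrounded by a border 46 mm wide on all four sides. The frame is 27 mm deep and is made of two full-height vertical stiles with two horizontal rails fitted between them.

C is a wooden ladder with two side rails of 40×69 mm section and 1859 mm height, set 462 mm apart overall. Between them run 6 rectangular rungs (69 mm deep, 24 mm thick), front faces flush with the rails' −y face. The bottom of the first rung is 207 mm above the floor and each subsequent rung is 291 mm higher than the one below.

The picture frame is beside the table with their tops flush at z = 758. The ladder is on top of the table, centred.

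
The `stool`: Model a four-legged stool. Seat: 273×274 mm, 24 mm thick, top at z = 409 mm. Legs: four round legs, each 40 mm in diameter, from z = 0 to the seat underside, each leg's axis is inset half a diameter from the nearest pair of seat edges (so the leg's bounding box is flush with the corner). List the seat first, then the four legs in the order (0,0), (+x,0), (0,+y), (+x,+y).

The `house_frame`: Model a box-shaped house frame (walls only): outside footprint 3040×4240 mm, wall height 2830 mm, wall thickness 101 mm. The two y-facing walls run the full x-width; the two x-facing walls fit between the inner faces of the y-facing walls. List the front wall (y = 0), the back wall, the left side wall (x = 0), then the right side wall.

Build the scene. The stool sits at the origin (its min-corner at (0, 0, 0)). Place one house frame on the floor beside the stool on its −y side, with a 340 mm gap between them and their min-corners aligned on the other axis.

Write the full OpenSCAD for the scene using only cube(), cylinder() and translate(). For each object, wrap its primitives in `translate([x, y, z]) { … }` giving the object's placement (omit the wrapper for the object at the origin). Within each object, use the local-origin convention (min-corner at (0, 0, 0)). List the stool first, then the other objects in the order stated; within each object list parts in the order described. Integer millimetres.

translate([0, 0, 385]) cube([273, 274, 24]);
translate([20, 20, 0]) cylinder(h = 385, r = 20);
translate([253, 20, 0]) cylinder(h = 385, r = 20);
translate([20, 254, 0]) cylinder(h = 385, r = 20);
translate([253, 254, 0]) cylinder(h = 385, r = 20);
translate([0, -4580, 0]) {
  cube([3040, 101, 2830]);
  translate([0, 4139, 0]) cube([3040, 101, 2830]);
  translate([0, 101, 0]) cube([101, 4038, 2830]);
  translate([2939, 101, 0]) cube([101, 4038, 2830]);
}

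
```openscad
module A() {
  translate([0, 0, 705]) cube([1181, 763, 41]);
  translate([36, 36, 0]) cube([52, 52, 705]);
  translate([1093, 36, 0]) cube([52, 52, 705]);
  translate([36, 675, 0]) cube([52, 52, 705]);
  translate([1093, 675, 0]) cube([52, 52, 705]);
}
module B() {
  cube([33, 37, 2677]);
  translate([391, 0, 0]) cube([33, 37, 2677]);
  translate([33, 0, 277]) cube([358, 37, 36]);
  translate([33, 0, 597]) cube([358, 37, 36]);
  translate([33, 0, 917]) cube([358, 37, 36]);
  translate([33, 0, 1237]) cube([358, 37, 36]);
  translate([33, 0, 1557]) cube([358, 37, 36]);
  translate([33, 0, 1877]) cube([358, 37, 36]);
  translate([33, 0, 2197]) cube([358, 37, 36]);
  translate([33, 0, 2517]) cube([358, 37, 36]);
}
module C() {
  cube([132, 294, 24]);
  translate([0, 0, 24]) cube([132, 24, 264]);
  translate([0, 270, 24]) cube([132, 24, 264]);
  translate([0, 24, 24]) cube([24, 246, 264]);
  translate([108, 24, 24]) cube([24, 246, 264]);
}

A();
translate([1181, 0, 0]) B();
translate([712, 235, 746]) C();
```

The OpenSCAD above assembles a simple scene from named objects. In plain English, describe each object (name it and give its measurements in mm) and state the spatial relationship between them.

A is a table: top 1181 mm (x) × 763 mm (y), 41 mm thick, upper face at z = 746 mm, on four 52×52 mm square legs, each inset 36 mm from the nearest pair of top edges, running from z = 0 to the bottom of the top.

B is a wooden ladder with two side rails of 33×37 mm section and 2677 mm height, set 424 mm apart overall. Between them run 8 rectangular rungs (37 mm deep, 36 mm thick), front faces flush with the rails' −y face. The bottom of the first rung is 277 mm above the floor and each subsequent rung is 320 mm higher than the one below.

C is an open storage box with external size 132×294×288 mm and wall thickness 24 mm (the base is also 24 mm thick). The base covers the whole footprint; the four walls stand on the base, with the y-facing walls full-width and the x-facing walls fitting between their inner faces.

The ladder is against the table's +x side, with their −y faces flush. The open box is on top of the table.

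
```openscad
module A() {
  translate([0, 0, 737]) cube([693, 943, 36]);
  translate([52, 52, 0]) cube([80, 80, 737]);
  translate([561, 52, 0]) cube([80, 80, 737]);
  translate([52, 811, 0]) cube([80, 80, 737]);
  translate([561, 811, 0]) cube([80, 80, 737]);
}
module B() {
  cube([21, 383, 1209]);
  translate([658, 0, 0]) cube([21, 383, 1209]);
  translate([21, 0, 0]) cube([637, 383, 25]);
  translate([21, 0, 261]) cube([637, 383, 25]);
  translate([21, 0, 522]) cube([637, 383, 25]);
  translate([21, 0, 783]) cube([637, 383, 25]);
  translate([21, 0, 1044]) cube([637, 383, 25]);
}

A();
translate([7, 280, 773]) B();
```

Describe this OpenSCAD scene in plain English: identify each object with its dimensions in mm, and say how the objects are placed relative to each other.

A is a rectangular dining table. The top is 693×943×36 mm with its upper surface at z = 773 mm. It stands on four 80×80 mm square legs, each inset 52 mm from the nearest pair of top edges, running from the floor to the underside of the top.

B is a bookshelf 679 mm wide overall, 383 mm deep and 1209 mm tall. The two sides are 21 mm thick vertical panels. 5 horizontal shelves of 25 mm thickness span between the inner faces of the sides; the lowest shelf sits on the floor and shelves are stacked with a clear vertical gap of 236 mm between each pair.

The bookshelf is on top of the table, centred.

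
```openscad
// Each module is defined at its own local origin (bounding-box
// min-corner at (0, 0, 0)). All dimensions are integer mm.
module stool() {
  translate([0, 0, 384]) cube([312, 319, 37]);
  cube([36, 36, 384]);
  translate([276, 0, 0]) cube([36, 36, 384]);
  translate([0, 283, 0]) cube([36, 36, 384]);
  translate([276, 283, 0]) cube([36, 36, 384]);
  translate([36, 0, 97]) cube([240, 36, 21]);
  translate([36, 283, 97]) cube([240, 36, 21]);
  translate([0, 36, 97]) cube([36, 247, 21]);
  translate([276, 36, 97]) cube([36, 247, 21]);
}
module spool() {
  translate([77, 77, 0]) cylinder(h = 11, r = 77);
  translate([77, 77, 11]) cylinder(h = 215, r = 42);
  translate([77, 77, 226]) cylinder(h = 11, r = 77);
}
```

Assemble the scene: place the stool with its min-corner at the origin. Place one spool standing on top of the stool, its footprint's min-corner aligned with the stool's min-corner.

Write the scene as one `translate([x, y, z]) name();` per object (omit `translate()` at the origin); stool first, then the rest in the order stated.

stool();
translate([0, 0, 421]) spool();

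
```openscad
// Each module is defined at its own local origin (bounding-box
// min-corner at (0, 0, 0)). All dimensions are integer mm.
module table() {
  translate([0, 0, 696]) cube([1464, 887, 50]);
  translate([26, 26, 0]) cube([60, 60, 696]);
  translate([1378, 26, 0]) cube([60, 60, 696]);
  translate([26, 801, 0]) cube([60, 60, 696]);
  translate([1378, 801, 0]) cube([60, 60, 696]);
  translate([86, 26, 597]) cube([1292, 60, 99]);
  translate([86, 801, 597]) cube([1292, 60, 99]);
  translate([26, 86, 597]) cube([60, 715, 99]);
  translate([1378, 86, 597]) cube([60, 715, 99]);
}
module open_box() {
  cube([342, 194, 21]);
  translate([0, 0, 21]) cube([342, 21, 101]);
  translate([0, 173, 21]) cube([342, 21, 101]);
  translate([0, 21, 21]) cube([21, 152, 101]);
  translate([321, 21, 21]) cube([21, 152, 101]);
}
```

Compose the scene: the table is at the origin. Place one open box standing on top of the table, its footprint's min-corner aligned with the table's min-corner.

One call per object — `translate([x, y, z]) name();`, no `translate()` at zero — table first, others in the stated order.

table();
translate([0, 0, 746]) open_box();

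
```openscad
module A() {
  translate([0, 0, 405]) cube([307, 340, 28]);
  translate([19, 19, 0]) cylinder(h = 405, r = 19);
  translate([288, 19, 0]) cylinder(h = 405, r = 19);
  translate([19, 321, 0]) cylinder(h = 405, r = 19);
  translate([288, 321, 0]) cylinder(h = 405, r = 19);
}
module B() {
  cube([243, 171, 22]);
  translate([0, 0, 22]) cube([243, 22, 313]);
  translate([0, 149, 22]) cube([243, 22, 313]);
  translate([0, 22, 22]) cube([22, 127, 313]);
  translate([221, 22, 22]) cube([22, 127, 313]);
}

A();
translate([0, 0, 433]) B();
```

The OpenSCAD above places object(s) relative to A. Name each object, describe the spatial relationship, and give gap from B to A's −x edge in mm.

A is a stool. B is an open box. The open box is on top of the stool. The gap from the open box to the stool's −x edge is 0 mm.

The open box's min-x is at 0; the stool's min-x is 0; gap = 0 mm.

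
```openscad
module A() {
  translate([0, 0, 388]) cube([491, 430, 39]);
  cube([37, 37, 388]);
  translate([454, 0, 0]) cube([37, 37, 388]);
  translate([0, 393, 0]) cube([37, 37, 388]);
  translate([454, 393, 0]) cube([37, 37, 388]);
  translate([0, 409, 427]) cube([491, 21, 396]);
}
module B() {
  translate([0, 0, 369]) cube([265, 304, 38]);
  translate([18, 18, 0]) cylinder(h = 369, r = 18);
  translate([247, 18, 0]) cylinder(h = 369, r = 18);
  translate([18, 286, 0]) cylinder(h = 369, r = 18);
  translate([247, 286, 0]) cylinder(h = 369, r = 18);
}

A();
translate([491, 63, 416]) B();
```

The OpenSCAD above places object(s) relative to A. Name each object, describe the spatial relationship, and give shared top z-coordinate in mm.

A is a chair. B is a stool. The stool is beside the chair with their tops flush at z = 823. The shared top z-coordinate is 823 mm.

Both tops at z = 823 mm.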